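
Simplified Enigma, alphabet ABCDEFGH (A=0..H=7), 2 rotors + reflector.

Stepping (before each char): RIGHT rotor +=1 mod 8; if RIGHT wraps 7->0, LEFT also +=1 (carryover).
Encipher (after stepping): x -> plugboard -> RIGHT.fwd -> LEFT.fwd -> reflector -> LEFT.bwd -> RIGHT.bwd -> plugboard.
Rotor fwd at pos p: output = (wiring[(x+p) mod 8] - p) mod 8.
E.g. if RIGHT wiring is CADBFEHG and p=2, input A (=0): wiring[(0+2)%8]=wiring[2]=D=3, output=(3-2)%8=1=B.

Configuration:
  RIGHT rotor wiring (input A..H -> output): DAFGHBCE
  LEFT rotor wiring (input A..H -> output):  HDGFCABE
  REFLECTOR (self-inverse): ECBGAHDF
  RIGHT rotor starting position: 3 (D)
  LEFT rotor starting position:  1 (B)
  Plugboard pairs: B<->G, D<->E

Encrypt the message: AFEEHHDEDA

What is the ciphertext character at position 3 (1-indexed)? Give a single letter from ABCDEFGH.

Char 1 ('A'): step: R->4, L=1; A->plug->A->R->D->L->B->refl->C->L'->A->R'->D->plug->E
Char 2 ('F'): step: R->5, L=1; F->plug->F->R->A->L->C->refl->B->L'->D->R'->E->plug->D
Char 3 ('E'): step: R->6, L=1; E->plug->D->R->C->L->E->refl->A->L'->F->R'->C->plug->C

C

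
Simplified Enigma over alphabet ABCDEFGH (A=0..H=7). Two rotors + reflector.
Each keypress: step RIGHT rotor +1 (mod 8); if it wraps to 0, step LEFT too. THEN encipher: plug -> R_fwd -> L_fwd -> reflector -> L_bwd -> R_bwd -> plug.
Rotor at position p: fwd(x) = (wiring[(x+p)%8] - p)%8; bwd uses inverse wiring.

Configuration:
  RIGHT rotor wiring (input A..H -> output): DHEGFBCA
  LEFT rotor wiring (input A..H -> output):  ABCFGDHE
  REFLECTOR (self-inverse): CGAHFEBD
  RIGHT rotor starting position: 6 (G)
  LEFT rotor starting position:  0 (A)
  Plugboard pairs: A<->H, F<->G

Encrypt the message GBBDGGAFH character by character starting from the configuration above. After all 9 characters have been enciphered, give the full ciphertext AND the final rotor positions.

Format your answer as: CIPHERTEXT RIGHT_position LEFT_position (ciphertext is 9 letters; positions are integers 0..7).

Char 1 ('G'): step: R->7, L=0; G->plug->F->R->G->L->H->refl->D->L'->F->R'->D->plug->D
Char 2 ('B'): step: R->0, L->1 (L advanced); B->plug->B->R->H->L->H->refl->D->L'->G->R'->D->plug->D
Char 3 ('B'): step: R->1, L=1; B->plug->B->R->D->L->F->refl->E->L'->C->R'->H->plug->A
Char 4 ('D'): step: R->2, L=1; D->plug->D->R->H->L->H->refl->D->L'->G->R'->F->plug->G
Char 5 ('G'): step: R->3, L=1; G->plug->F->R->A->L->A->refl->C->L'->E->R'->G->plug->F
Char 6 ('G'): step: R->4, L=1; G->plug->F->R->D->L->F->refl->E->L'->C->R'->H->plug->A
Char 7 ('A'): step: R->5, L=1; A->plug->H->R->A->L->A->refl->C->L'->E->R'->A->plug->H
Char 8 ('F'): step: R->6, L=1; F->plug->G->R->H->L->H->refl->D->L'->G->R'->E->plug->E
Char 9 ('H'): step: R->7, L=1; H->plug->A->R->B->L->B->refl->G->L'->F->R'->D->plug->D
Final: ciphertext=DDAGFAHED, RIGHT=7, LEFT=1

Answer: DDAGFAHED 7 1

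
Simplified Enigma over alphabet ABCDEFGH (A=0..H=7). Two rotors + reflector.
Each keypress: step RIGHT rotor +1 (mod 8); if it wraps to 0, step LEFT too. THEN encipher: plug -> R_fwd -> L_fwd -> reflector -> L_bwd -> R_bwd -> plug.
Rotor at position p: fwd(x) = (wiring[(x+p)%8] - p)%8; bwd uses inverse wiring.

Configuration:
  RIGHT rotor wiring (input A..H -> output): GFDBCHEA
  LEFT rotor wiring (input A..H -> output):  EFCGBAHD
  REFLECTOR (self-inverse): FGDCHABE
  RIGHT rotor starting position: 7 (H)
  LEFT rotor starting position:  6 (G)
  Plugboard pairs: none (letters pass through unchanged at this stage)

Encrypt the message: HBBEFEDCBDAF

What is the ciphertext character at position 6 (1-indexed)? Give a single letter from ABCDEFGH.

Char 1 ('H'): step: R->0, L->7 (L advanced); H->plug->H->R->A->L->E->refl->H->L'->E->R'->G->plug->G
Char 2 ('B'): step: R->1, L=7; B->plug->B->R->C->L->G->refl->B->L'->G->R'->E->plug->E
Char 3 ('B'): step: R->2, L=7; B->plug->B->R->H->L->A->refl->F->L'->B->R'->A->plug->A
Char 4 ('E'): step: R->3, L=7; E->plug->E->R->F->L->C->refl->D->L'->D->R'->F->plug->F
Char 5 ('F'): step: R->4, L=7; F->plug->F->R->B->L->F->refl->A->L'->H->R'->G->plug->G
Char 6 ('E'): step: R->5, L=7; E->plug->E->R->A->L->E->refl->H->L'->E->R'->G->plug->G

G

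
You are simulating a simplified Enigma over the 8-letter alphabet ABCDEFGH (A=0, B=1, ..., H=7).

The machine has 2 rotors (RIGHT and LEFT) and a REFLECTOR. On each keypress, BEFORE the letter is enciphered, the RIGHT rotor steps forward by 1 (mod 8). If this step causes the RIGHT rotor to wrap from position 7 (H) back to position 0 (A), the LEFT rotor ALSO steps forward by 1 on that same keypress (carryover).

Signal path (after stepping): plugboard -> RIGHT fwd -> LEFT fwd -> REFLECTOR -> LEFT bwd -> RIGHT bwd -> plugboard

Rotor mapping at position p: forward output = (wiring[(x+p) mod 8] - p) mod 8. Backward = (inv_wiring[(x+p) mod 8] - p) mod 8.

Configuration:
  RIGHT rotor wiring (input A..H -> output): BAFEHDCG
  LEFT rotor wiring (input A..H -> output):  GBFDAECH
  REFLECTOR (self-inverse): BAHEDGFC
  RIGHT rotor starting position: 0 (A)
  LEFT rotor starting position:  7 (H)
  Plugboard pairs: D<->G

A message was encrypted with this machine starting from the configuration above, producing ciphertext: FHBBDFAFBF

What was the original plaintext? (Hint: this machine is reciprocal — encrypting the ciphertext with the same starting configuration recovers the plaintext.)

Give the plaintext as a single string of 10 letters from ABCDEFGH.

Answer: EAGFGCDCFG

Derivation:
Char 1 ('F'): step: R->1, L=7; F->plug->F->R->B->L->H->refl->C->L'->C->R'->E->plug->E
Char 2 ('H'): step: R->2, L=7; H->plug->H->R->G->L->F->refl->G->L'->D->R'->A->plug->A
Char 3 ('B'): step: R->3, L=7; B->plug->B->R->E->L->E->refl->D->L'->H->R'->D->plug->G
Char 4 ('B'): step: R->4, L=7; B->plug->B->R->H->L->D->refl->E->L'->E->R'->F->plug->F
Char 5 ('D'): step: R->5, L=7; D->plug->G->R->H->L->D->refl->E->L'->E->R'->D->plug->G
Char 6 ('F'): step: R->6, L=7; F->plug->F->R->G->L->F->refl->G->L'->D->R'->C->plug->C
Char 7 ('A'): step: R->7, L=7; A->plug->A->R->H->L->D->refl->E->L'->E->R'->G->plug->D
Char 8 ('F'): step: R->0, L->0 (L advanced); F->plug->F->R->D->L->D->refl->E->L'->F->R'->C->plug->C
Char 9 ('B'): step: R->1, L=0; B->plug->B->R->E->L->A->refl->B->L'->B->R'->F->plug->F
Char 10 ('F'): step: R->2, L=0; F->plug->F->R->E->L->A->refl->B->L'->B->R'->D->plug->G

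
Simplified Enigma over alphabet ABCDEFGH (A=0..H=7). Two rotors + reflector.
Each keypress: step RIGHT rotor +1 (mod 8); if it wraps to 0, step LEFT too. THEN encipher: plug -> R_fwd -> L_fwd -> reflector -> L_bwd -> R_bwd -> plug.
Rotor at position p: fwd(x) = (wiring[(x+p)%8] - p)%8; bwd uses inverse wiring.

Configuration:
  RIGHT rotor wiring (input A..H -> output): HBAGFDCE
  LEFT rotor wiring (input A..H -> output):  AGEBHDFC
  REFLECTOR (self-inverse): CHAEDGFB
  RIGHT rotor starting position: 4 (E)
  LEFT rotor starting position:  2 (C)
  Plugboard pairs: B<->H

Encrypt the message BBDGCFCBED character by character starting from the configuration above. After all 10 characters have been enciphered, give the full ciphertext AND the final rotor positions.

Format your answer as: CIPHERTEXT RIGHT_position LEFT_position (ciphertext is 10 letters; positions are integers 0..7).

Answer: HFBFACBECE 6 3

Derivation:
Char 1 ('B'): step: R->5, L=2; B->plug->H->R->A->L->C->refl->A->L'->F->R'->B->plug->H
Char 2 ('B'): step: R->6, L=2; B->plug->H->R->F->L->A->refl->C->L'->A->R'->F->plug->F
Char 3 ('D'): step: R->7, L=2; D->plug->D->R->B->L->H->refl->B->L'->D->R'->H->plug->B
Char 4 ('G'): step: R->0, L->3 (L advanced); G->plug->G->R->C->L->A->refl->C->L'->D->R'->F->plug->F
Char 5 ('C'): step: R->1, L=3; C->plug->C->R->F->L->F->refl->G->L'->A->R'->A->plug->A
Char 6 ('F'): step: R->2, L=3; F->plug->F->R->C->L->A->refl->C->L'->D->R'->C->plug->C
Char 7 ('C'): step: R->3, L=3; C->plug->C->R->A->L->G->refl->F->L'->F->R'->H->plug->B
Char 8 ('B'): step: R->4, L=3; B->plug->H->R->C->L->A->refl->C->L'->D->R'->E->plug->E
Char 9 ('E'): step: R->5, L=3; E->plug->E->R->E->L->H->refl->B->L'->H->R'->C->plug->C
Char 10 ('D'): step: R->6, L=3; D->plug->D->R->D->L->C->refl->A->L'->C->R'->E->plug->E
Final: ciphertext=HFBFACBECE, RIGHT=6, LEFT=3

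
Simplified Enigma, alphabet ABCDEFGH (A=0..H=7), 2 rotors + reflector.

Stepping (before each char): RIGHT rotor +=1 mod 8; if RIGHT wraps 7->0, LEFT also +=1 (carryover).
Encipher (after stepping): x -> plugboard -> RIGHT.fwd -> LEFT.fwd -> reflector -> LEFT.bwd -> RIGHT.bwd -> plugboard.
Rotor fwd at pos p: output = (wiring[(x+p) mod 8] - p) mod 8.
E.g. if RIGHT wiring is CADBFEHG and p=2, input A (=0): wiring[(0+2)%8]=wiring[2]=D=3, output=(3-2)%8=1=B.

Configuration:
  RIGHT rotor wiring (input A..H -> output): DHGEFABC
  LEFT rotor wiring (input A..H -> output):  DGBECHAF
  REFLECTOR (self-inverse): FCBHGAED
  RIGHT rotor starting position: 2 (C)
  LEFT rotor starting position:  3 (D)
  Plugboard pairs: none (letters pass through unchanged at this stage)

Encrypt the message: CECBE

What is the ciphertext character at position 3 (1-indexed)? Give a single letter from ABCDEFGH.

Char 1 ('C'): step: R->3, L=3; C->plug->C->R->F->L->A->refl->F->L'->D->R'->H->plug->H
Char 2 ('E'): step: R->4, L=3; E->plug->E->R->H->L->G->refl->E->L'->C->R'->G->plug->G
Char 3 ('C'): step: R->5, L=3; C->plug->C->R->F->L->A->refl->F->L'->D->R'->A->plug->A

A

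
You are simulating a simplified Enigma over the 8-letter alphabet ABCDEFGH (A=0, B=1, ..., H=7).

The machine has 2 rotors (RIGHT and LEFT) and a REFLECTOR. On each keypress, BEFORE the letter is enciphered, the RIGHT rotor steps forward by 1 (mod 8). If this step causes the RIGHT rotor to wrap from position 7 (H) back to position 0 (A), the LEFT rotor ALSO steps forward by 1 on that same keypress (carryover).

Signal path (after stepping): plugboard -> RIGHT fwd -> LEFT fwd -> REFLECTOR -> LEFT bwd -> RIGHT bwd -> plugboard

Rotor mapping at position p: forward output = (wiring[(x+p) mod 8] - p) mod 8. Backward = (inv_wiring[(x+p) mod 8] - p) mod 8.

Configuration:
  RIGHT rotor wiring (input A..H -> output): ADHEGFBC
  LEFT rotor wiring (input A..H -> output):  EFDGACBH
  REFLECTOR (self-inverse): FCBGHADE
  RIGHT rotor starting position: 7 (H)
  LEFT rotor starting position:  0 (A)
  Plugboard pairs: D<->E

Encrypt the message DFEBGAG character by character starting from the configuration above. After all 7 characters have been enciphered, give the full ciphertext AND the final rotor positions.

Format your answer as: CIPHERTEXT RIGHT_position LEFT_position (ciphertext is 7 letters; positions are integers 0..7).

Answer: CCFGHEA 6 1

Derivation:
Char 1 ('D'): step: R->0, L->1 (L advanced); D->plug->E->R->G->L->G->refl->D->L'->H->R'->C->plug->C
Char 2 ('F'): step: R->1, L=1; F->plug->F->R->A->L->E->refl->H->L'->D->R'->C->plug->C
Char 3 ('E'): step: R->2, L=1; E->plug->D->R->D->L->H->refl->E->L'->A->R'->F->plug->F
Char 4 ('B'): step: R->3, L=1; B->plug->B->R->D->L->H->refl->E->L'->A->R'->G->plug->G
Char 5 ('G'): step: R->4, L=1; G->plug->G->R->D->L->H->refl->E->L'->A->R'->H->plug->H
Char 6 ('A'): step: R->5, L=1; A->plug->A->R->A->L->E->refl->H->L'->D->R'->D->plug->E
Char 7 ('G'): step: R->6, L=1; G->plug->G->R->A->L->E->refl->H->L'->D->R'->A->plug->A
Final: ciphertext=CCFGHEA, RIGHT=6, LEFT=1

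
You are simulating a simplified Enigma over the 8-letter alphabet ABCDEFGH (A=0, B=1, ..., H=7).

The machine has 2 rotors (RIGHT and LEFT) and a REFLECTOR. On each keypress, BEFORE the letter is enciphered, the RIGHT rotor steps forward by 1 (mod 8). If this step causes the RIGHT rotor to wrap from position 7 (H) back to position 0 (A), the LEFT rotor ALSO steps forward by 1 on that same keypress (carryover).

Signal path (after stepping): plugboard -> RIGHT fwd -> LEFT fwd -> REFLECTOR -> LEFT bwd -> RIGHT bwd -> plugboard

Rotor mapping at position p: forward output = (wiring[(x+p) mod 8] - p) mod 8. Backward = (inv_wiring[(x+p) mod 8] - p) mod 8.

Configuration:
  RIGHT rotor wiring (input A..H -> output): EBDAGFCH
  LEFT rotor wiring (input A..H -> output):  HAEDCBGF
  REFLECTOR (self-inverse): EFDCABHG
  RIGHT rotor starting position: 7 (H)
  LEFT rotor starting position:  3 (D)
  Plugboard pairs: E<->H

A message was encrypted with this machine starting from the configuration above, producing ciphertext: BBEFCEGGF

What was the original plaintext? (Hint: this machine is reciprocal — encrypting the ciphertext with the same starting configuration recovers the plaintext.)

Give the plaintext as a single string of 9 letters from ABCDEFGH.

Answer: CHHBFGEBH

Derivation:
Char 1 ('B'): step: R->0, L->4 (L advanced); B->plug->B->R->B->L->F->refl->B->L'->D->R'->C->plug->C
Char 2 ('B'): step: R->1, L=4; B->plug->B->R->C->L->C->refl->D->L'->E->R'->E->plug->H
Char 3 ('E'): step: R->2, L=4; E->plug->H->R->H->L->H->refl->G->L'->A->R'->E->plug->H
Char 4 ('F'): step: R->3, L=4; F->plug->F->R->B->L->F->refl->B->L'->D->R'->B->plug->B
Char 5 ('C'): step: R->4, L=4; C->plug->C->R->G->L->A->refl->E->L'->F->R'->F->plug->F
Char 6 ('E'): step: R->5, L=4; E->plug->H->R->B->L->F->refl->B->L'->D->R'->G->plug->G
Char 7 ('G'): step: R->6, L=4; G->plug->G->R->A->L->G->refl->H->L'->H->R'->H->plug->E
Char 8 ('G'): step: R->7, L=4; G->plug->G->R->G->L->A->refl->E->L'->F->R'->B->plug->B
Char 9 ('F'): step: R->0, L->5 (L advanced); F->plug->F->R->F->L->H->refl->G->L'->G->R'->E->plug->H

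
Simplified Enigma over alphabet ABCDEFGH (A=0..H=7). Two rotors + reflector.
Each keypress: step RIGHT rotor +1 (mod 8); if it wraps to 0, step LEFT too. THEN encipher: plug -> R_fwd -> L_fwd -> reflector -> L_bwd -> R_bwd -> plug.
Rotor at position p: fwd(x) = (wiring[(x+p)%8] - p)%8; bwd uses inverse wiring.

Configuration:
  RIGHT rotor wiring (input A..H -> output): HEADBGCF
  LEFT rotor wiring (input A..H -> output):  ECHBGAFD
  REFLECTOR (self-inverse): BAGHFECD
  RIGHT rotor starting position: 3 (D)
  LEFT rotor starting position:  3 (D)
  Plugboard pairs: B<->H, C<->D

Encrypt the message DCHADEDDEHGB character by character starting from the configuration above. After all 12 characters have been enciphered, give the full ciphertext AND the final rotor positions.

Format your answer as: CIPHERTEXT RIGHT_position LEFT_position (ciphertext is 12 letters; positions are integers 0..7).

Char 1 ('D'): step: R->4, L=3; D->plug->C->R->G->L->H->refl->D->L'->B->R'->D->plug->C
Char 2 ('C'): step: R->5, L=3; C->plug->D->R->C->L->F->refl->E->L'->H->R'->E->plug->E
Char 3 ('H'): step: R->6, L=3; H->plug->B->R->H->L->E->refl->F->L'->C->R'->E->plug->E
Char 4 ('A'): step: R->7, L=3; A->plug->A->R->G->L->H->refl->D->L'->B->R'->D->plug->C
Char 5 ('D'): step: R->0, L->4 (L advanced); D->plug->C->R->A->L->C->refl->G->L'->F->R'->H->plug->B
Char 6 ('E'): step: R->1, L=4; E->plug->E->R->F->L->G->refl->C->L'->A->R'->D->plug->C
Char 7 ('D'): step: R->2, L=4; D->plug->C->R->H->L->F->refl->E->L'->B->R'->B->plug->H
Char 8 ('D'): step: R->3, L=4; D->plug->C->R->D->L->H->refl->D->L'->G->R'->B->plug->H
Char 9 ('E'): step: R->4, L=4; E->plug->E->R->D->L->H->refl->D->L'->G->R'->C->plug->D
Char 10 ('H'): step: R->5, L=4; H->plug->B->R->F->L->G->refl->C->L'->A->R'->C->plug->D
Char 11 ('G'): step: R->6, L=4; G->plug->G->R->D->L->H->refl->D->L'->G->R'->D->plug->C
Char 12 ('B'): step: R->7, L=4; B->plug->H->R->D->L->H->refl->D->L'->G->R'->A->plug->A
Final: ciphertext=CEECBCHHDDCA, RIGHT=7, LEFT=4

Answer: CEECBCHHDDCA 7 4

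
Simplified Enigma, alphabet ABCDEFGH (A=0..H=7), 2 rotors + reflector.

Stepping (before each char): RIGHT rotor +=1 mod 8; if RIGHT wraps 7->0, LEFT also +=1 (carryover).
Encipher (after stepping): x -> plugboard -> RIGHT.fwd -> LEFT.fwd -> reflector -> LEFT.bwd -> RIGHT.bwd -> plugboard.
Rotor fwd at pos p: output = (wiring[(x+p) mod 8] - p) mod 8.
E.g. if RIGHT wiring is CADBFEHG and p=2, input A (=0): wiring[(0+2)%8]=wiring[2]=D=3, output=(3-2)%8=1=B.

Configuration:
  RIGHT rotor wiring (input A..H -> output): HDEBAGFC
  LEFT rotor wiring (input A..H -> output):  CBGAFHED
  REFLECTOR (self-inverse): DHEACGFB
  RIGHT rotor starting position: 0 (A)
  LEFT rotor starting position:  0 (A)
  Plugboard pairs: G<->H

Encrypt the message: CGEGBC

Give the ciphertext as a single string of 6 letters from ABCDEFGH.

Char 1 ('C'): step: R->1, L=0; C->plug->C->R->A->L->C->refl->E->L'->G->R'->H->plug->G
Char 2 ('G'): step: R->2, L=0; G->plug->H->R->B->L->B->refl->H->L'->F->R'->G->plug->H
Char 3 ('E'): step: R->3, L=0; E->plug->E->R->H->L->D->refl->A->L'->D->R'->C->plug->C
Char 4 ('G'): step: R->4, L=0; G->plug->H->R->F->L->H->refl->B->L'->B->R'->C->plug->C
Char 5 ('B'): step: R->5, L=0; B->plug->B->R->A->L->C->refl->E->L'->G->R'->E->plug->E
Char 6 ('C'): step: R->6, L=0; C->plug->C->R->B->L->B->refl->H->L'->F->R'->D->plug->D

Answer: GHCCED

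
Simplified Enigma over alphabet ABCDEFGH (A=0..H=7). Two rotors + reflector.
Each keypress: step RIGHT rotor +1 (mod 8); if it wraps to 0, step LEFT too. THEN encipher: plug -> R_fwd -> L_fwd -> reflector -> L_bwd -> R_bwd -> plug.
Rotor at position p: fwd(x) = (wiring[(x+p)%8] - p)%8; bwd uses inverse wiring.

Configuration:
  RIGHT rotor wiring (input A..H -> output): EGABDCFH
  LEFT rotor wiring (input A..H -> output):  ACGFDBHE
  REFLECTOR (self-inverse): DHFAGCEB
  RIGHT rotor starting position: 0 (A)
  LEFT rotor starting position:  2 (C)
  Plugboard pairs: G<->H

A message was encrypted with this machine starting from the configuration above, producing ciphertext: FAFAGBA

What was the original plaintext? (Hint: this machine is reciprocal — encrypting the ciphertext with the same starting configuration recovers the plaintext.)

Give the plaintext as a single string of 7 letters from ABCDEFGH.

Char 1 ('F'): step: R->1, L=2; F->plug->F->R->E->L->F->refl->C->L'->F->R'->A->plug->A
Char 2 ('A'): step: R->2, L=2; A->plug->A->R->G->L->G->refl->E->L'->A->R'->D->plug->D
Char 3 ('F'): step: R->3, L=2; F->plug->F->R->B->L->D->refl->A->L'->H->R'->C->plug->C
Char 4 ('A'): step: R->4, L=2; A->plug->A->R->H->L->A->refl->D->L'->B->R'->C->plug->C
Char 5 ('G'): step: R->5, L=2; G->plug->H->R->G->L->G->refl->E->L'->A->R'->B->plug->B
Char 6 ('B'): step: R->6, L=2; B->plug->B->R->B->L->D->refl->A->L'->H->R'->A->plug->A
Char 7 ('A'): step: R->7, L=2; A->plug->A->R->A->L->E->refl->G->L'->G->R'->H->plug->G

Answer: ADCCBAG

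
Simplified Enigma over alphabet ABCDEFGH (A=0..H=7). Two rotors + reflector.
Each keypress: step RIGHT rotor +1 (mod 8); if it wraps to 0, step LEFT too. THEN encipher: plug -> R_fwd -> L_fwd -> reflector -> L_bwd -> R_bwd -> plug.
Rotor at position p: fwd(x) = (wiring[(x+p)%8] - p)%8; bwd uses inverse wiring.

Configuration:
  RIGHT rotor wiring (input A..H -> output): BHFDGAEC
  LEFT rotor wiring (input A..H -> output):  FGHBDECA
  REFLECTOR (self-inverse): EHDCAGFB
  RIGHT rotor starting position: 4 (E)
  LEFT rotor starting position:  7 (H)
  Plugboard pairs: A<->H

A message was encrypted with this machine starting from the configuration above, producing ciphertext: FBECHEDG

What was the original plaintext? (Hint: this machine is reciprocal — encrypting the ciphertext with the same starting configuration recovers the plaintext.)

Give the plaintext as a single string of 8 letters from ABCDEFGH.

Answer: EEFBBHHC

Derivation:
Char 1 ('F'): step: R->5, L=7; F->plug->F->R->A->L->B->refl->H->L'->C->R'->E->plug->E
Char 2 ('B'): step: R->6, L=7; B->plug->B->R->E->L->C->refl->D->L'->H->R'->E->plug->E
Char 3 ('E'): step: R->7, L=7; E->plug->E->R->E->L->C->refl->D->L'->H->R'->F->plug->F
Char 4 ('C'): step: R->0, L->0 (L advanced); C->plug->C->R->F->L->E->refl->A->L'->H->R'->B->plug->B
Char 5 ('H'): step: R->1, L=0; H->plug->A->R->G->L->C->refl->D->L'->E->R'->B->plug->B
Char 6 ('E'): step: R->2, L=0; E->plug->E->R->C->L->H->refl->B->L'->D->R'->A->plug->H
Char 7 ('D'): step: R->3, L=0; D->plug->D->R->B->L->G->refl->F->L'->A->R'->A->plug->H
Char 8 ('G'): step: R->4, L=0; G->plug->G->R->B->L->G->refl->F->L'->A->R'->C->plug->C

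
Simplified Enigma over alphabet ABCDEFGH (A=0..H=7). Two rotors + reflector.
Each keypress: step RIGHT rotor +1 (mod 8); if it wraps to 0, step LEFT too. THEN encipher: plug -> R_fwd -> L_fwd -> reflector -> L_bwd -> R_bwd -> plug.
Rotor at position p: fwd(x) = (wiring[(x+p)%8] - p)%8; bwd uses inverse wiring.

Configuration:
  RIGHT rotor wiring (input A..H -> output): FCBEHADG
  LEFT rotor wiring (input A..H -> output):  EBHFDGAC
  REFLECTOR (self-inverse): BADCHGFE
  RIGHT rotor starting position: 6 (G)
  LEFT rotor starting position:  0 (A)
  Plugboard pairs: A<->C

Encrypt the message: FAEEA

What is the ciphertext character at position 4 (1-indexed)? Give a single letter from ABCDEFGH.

Char 1 ('F'): step: R->7, L=0; F->plug->F->R->A->L->E->refl->H->L'->C->R'->D->plug->D
Char 2 ('A'): step: R->0, L->1 (L advanced); A->plug->C->R->B->L->G->refl->F->L'->E->R'->D->plug->D
Char 3 ('E'): step: R->1, L=1; E->plug->E->R->H->L->D->refl->C->L'->D->R'->C->plug->A
Char 4 ('E'): step: R->2, L=1; E->plug->E->R->B->L->G->refl->F->L'->E->R'->F->plug->F

F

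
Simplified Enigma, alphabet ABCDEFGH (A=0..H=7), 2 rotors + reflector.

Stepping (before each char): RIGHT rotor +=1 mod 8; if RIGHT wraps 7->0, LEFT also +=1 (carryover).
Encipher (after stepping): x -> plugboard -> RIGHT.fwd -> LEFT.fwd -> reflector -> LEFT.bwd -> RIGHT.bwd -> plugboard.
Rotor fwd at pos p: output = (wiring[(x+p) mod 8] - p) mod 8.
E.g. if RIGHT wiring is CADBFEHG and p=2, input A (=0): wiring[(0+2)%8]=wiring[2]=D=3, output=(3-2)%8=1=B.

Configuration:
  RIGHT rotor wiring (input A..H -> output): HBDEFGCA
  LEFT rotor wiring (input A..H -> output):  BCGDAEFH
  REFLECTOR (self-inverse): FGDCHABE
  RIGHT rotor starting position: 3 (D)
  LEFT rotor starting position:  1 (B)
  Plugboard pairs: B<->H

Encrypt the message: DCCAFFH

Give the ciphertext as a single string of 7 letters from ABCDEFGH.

Char 1 ('D'): step: R->4, L=1; D->plug->D->R->E->L->D->refl->C->L'->C->R'->B->plug->H
Char 2 ('C'): step: R->5, L=1; C->plug->C->R->D->L->H->refl->E->L'->F->R'->B->plug->H
Char 3 ('C'): step: R->6, L=1; C->plug->C->R->B->L->F->refl->A->L'->H->R'->G->plug->G
Char 4 ('A'): step: R->7, L=1; A->plug->A->R->B->L->F->refl->A->L'->H->R'->G->plug->G
Char 5 ('F'): step: R->0, L->2 (L advanced); F->plug->F->R->G->L->H->refl->E->L'->A->R'->H->plug->B
Char 6 ('F'): step: R->1, L=2; F->plug->F->R->B->L->B->refl->G->L'->C->R'->B->plug->H
Char 7 ('H'): step: R->2, L=2; H->plug->B->R->C->L->G->refl->B->L'->B->R'->A->plug->A

Answer: HHGGBHA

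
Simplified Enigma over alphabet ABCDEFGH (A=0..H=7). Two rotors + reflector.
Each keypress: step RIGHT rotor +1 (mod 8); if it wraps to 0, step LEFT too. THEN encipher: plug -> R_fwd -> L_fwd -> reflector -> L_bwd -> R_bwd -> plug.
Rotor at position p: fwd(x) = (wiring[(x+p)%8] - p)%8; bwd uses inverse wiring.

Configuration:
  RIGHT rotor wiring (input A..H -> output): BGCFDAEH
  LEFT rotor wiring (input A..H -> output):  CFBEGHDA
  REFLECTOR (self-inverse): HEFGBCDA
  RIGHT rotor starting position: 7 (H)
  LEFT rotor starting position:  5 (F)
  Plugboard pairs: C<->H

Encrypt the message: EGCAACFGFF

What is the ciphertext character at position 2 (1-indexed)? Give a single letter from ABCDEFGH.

Char 1 ('E'): step: R->0, L->6 (L advanced); E->plug->E->R->D->L->H->refl->A->L'->G->R'->B->plug->B
Char 2 ('G'): step: R->1, L=6; G->plug->G->R->G->L->A->refl->H->L'->D->R'->F->plug->F

F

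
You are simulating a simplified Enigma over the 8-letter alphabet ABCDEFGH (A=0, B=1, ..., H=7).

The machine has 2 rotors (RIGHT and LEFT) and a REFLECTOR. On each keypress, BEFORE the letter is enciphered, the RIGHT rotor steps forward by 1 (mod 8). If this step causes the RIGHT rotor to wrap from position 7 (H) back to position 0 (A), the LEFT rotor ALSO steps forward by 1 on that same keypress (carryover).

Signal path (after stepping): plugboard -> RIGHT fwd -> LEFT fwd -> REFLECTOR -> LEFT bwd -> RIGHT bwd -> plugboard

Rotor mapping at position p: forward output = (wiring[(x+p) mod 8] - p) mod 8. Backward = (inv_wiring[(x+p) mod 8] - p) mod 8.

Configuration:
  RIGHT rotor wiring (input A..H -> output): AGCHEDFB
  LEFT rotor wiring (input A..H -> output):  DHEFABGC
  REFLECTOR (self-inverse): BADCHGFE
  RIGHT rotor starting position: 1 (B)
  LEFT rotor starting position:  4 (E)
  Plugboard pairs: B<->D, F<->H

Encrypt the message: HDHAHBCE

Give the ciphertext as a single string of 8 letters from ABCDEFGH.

Answer: GGBFDDHB

Derivation:
Char 1 ('H'): step: R->2, L=4; H->plug->F->R->H->L->B->refl->A->L'->G->R'->G->plug->G
Char 2 ('D'): step: R->3, L=4; D->plug->B->R->B->L->F->refl->G->L'->D->R'->G->plug->G
Char 3 ('H'): step: R->4, L=4; H->plug->F->R->C->L->C->refl->D->L'->F->R'->D->plug->B
Char 4 ('A'): step: R->5, L=4; A->plug->A->R->G->L->A->refl->B->L'->H->R'->H->plug->F
Char 5 ('H'): step: R->6, L=4; H->plug->F->R->B->L->F->refl->G->L'->D->R'->B->plug->D
Char 6 ('B'): step: R->7, L=4; B->plug->D->R->D->L->G->refl->F->L'->B->R'->B->plug->D
Char 7 ('C'): step: R->0, L->5 (L advanced); C->plug->C->R->C->L->F->refl->G->L'->D->R'->F->plug->H
Char 8 ('E'): step: R->1, L=5; E->plug->E->R->C->L->F->refl->G->L'->D->R'->D->plug->B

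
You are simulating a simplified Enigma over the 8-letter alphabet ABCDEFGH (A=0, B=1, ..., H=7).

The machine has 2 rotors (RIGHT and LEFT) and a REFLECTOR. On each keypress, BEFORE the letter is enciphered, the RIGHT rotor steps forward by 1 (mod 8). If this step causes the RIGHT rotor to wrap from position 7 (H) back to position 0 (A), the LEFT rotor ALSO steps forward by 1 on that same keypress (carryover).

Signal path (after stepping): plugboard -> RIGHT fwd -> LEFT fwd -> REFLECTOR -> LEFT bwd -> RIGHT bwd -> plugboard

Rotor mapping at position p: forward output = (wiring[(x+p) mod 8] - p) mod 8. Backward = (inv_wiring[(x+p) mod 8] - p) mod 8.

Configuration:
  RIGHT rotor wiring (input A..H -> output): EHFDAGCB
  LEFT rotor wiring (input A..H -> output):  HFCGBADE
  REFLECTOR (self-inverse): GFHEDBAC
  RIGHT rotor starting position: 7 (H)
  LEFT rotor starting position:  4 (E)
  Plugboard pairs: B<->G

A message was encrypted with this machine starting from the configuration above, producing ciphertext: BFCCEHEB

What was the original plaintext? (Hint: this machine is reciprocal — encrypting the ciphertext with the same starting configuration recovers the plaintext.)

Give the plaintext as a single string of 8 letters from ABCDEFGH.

Answer: DGHHHEHC

Derivation:
Char 1 ('B'): step: R->0, L->5 (L advanced); B->plug->G->R->C->L->H->refl->C->L'->D->R'->D->plug->D
Char 2 ('F'): step: R->1, L=5; F->plug->F->R->B->L->G->refl->A->L'->E->R'->B->plug->G
Char 3 ('C'): step: R->2, L=5; C->plug->C->R->G->L->B->refl->F->L'->F->R'->H->plug->H
Char 4 ('C'): step: R->3, L=5; C->plug->C->R->D->L->C->refl->H->L'->C->R'->H->plug->H
Char 5 ('E'): step: R->4, L=5; E->plug->E->R->A->L->D->refl->E->L'->H->R'->H->plug->H
Char 6 ('H'): step: R->5, L=5; H->plug->H->R->D->L->C->refl->H->L'->C->R'->E->plug->E
Char 7 ('E'): step: R->6, L=5; E->plug->E->R->H->L->E->refl->D->L'->A->R'->H->plug->H
Char 8 ('B'): step: R->7, L=5; B->plug->G->R->H->L->E->refl->D->L'->A->R'->C->plug->C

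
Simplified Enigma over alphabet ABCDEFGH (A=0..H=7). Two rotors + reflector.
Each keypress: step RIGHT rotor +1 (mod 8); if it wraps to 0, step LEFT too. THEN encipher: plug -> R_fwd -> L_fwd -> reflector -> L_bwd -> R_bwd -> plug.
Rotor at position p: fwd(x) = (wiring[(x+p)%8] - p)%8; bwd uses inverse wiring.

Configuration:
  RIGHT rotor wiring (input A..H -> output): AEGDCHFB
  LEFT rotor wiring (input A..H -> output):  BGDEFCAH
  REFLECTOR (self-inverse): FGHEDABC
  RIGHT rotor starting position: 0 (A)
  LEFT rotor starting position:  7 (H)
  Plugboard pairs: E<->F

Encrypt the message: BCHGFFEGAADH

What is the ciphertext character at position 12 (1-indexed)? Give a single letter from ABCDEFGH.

Char 1 ('B'): step: R->1, L=7; B->plug->B->R->F->L->G->refl->B->L'->H->R'->H->plug->H
Char 2 ('C'): step: R->2, L=7; C->plug->C->R->A->L->A->refl->F->L'->E->R'->A->plug->A
Char 3 ('H'): step: R->3, L=7; H->plug->H->R->D->L->E->refl->D->L'->G->R'->E->plug->F
Char 4 ('G'): step: R->4, L=7; G->plug->G->R->C->L->H->refl->C->L'->B->R'->C->plug->C
Char 5 ('F'): step: R->5, L=7; F->plug->E->R->H->L->B->refl->G->L'->F->R'->H->plug->H
Char 6 ('F'): step: R->6, L=7; F->plug->E->R->A->L->A->refl->F->L'->E->R'->G->plug->G
Char 7 ('E'): step: R->7, L=7; E->plug->F->R->D->L->E->refl->D->L'->G->R'->H->plug->H
Char 8 ('G'): step: R->0, L->0 (L advanced); G->plug->G->R->F->L->C->refl->H->L'->H->R'->F->plug->E
Char 9 ('A'): step: R->1, L=0; A->plug->A->R->D->L->E->refl->D->L'->C->R'->C->plug->C
Char 10 ('A'): step: R->2, L=0; A->plug->A->R->E->L->F->refl->A->L'->G->R'->G->plug->G
Char 11 ('D'): step: R->3, L=0; D->plug->D->R->C->L->D->refl->E->L'->D->R'->H->plug->H
Char 12 ('H'): step: R->4, L=0; H->plug->H->R->H->L->H->refl->C->L'->F->R'->D->plug->D

D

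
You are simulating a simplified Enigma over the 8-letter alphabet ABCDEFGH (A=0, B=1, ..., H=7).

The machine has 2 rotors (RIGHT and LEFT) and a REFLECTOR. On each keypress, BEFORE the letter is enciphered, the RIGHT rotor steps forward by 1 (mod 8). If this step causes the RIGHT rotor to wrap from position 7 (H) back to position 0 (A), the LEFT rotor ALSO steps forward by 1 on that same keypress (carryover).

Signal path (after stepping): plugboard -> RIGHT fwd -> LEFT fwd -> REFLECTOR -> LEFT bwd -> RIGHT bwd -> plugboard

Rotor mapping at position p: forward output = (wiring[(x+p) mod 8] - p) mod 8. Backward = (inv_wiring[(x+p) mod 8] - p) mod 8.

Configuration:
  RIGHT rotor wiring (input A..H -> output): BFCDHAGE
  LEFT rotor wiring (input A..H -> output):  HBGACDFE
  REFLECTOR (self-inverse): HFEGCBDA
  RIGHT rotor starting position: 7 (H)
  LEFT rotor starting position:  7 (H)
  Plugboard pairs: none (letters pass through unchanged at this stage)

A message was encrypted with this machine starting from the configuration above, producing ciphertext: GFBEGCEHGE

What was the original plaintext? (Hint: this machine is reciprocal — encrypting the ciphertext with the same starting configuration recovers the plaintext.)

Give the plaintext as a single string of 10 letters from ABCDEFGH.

Answer: ACDFFDDEED

Derivation:
Char 1 ('G'): step: R->0, L->0 (L advanced); G->plug->G->R->G->L->F->refl->B->L'->B->R'->A->plug->A
Char 2 ('F'): step: R->1, L=0; F->plug->F->R->F->L->D->refl->G->L'->C->R'->C->plug->C
Char 3 ('B'): step: R->2, L=0; B->plug->B->R->B->L->B->refl->F->L'->G->R'->D->plug->D
Char 4 ('E'): step: R->3, L=0; E->plug->E->R->B->L->B->refl->F->L'->G->R'->F->plug->F
Char 5 ('G'): step: R->4, L=0; G->plug->G->R->G->L->F->refl->B->L'->B->R'->F->plug->F
Char 6 ('C'): step: R->5, L=0; C->plug->C->R->H->L->E->refl->C->L'->E->R'->D->plug->D
Char 7 ('E'): step: R->6, L=0; E->plug->E->R->E->L->C->refl->E->L'->H->R'->D->plug->D
Char 8 ('H'): step: R->7, L=0; H->plug->H->R->H->L->E->refl->C->L'->E->R'->E->plug->E
Char 9 ('G'): step: R->0, L->1 (L advanced); G->plug->G->R->G->L->D->refl->G->L'->H->R'->E->plug->E
Char 10 ('E'): step: R->1, L=1; E->plug->E->R->H->L->G->refl->D->L'->G->R'->D->plug->D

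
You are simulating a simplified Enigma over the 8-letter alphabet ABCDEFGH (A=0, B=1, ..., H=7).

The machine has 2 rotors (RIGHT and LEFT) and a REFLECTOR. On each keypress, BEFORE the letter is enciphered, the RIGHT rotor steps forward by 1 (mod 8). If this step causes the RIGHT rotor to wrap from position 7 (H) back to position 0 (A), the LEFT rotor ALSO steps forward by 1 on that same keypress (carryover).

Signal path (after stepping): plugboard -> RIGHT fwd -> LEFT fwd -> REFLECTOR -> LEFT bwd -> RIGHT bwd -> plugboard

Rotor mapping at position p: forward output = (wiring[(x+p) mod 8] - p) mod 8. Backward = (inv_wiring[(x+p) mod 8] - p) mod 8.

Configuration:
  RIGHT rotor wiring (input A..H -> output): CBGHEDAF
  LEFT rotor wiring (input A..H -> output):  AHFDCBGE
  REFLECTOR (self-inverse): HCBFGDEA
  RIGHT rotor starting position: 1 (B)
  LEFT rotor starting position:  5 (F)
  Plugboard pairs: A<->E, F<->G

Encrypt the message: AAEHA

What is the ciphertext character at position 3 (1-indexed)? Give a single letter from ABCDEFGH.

Char 1 ('A'): step: R->2, L=5; A->plug->E->R->G->L->G->refl->E->L'->A->R'->G->plug->F
Char 2 ('A'): step: R->3, L=5; A->plug->E->R->C->L->H->refl->A->L'->F->R'->D->plug->D
Char 3 ('E'): step: R->4, L=5; E->plug->A->R->A->L->E->refl->G->L'->G->R'->E->plug->A

A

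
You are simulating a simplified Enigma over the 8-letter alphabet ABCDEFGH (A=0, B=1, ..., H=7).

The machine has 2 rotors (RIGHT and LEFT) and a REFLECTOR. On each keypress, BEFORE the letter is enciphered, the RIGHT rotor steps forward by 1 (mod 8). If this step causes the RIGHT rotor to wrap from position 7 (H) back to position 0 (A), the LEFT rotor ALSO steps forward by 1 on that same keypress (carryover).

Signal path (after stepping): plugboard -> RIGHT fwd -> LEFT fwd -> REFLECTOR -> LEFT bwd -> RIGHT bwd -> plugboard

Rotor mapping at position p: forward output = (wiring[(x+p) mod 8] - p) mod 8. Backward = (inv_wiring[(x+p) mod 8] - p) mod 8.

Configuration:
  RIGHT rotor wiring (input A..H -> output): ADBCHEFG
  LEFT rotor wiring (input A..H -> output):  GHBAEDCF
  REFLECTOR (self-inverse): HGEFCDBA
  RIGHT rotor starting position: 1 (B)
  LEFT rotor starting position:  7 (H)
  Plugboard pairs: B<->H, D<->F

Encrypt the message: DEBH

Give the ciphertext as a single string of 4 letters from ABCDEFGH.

Char 1 ('D'): step: R->2, L=7; D->plug->F->R->E->L->B->refl->G->L'->A->R'->B->plug->H
Char 2 ('E'): step: R->3, L=7; E->plug->E->R->D->L->C->refl->E->L'->G->R'->H->plug->B
Char 3 ('B'): step: R->4, L=7; B->plug->H->R->G->L->E->refl->C->L'->D->R'->A->plug->A
Char 4 ('H'): step: R->5, L=7; H->plug->B->R->A->L->G->refl->B->L'->E->R'->F->plug->D

Answer: HBAD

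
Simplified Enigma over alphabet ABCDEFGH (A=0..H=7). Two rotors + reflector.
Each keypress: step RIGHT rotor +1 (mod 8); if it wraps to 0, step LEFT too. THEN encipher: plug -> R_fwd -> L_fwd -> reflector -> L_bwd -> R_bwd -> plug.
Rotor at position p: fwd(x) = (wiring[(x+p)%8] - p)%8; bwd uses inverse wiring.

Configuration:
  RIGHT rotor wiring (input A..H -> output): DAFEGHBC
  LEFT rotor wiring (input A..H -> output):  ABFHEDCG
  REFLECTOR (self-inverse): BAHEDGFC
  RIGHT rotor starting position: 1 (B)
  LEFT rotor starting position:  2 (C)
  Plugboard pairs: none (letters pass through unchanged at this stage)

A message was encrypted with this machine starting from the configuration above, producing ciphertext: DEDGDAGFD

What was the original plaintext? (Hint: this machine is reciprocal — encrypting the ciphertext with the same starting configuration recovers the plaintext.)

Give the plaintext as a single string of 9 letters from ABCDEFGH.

Answer: FHGAEBHBH

Derivation:
Char 1 ('D'): step: R->2, L=2; D->plug->D->R->F->L->E->refl->D->L'->A->R'->F->plug->F
Char 2 ('E'): step: R->3, L=2; E->plug->E->R->H->L->H->refl->C->L'->C->R'->H->plug->H
Char 3 ('D'): step: R->4, L=2; D->plug->D->R->G->L->G->refl->F->L'->B->R'->G->plug->G
Char 4 ('G'): step: R->5, L=2; G->plug->G->R->H->L->H->refl->C->L'->C->R'->A->plug->A
Char 5 ('D'): step: R->6, L=2; D->plug->D->R->C->L->C->refl->H->L'->H->R'->E->plug->E
Char 6 ('A'): step: R->7, L=2; A->plug->A->R->D->L->B->refl->A->L'->E->R'->B->plug->B
Char 7 ('G'): step: R->0, L->3 (L advanced); G->plug->G->R->B->L->B->refl->A->L'->C->R'->H->plug->H
Char 8 ('F'): step: R->1, L=3; F->plug->F->R->A->L->E->refl->D->L'->E->R'->B->plug->B
Char 9 ('D'): step: R->2, L=3; D->plug->D->R->F->L->F->refl->G->L'->G->R'->H->plug->H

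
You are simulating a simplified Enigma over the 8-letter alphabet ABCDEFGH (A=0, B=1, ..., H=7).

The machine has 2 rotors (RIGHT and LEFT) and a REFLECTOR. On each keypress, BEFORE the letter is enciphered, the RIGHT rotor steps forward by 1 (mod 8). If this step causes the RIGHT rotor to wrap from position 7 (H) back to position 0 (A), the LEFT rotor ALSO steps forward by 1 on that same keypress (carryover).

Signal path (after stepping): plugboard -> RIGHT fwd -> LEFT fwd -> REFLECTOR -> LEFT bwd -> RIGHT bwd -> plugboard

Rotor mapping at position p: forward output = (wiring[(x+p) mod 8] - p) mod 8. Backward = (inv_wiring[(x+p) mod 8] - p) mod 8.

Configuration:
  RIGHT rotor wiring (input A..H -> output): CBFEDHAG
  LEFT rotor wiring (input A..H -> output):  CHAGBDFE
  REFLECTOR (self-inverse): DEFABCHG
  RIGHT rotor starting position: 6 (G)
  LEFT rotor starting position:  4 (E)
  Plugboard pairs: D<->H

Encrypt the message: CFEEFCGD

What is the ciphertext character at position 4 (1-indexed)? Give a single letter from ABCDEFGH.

Char 1 ('C'): step: R->7, L=4; C->plug->C->R->C->L->B->refl->E->L'->G->R'->D->plug->H
Char 2 ('F'): step: R->0, L->5 (L advanced); F->plug->F->R->H->L->E->refl->B->L'->G->R'->H->plug->D
Char 3 ('E'): step: R->1, L=5; E->plug->E->R->G->L->B->refl->E->L'->H->R'->F->plug->F
Char 4 ('E'): step: R->2, L=5; E->plug->E->R->G->L->B->refl->E->L'->H->R'->H->plug->D

D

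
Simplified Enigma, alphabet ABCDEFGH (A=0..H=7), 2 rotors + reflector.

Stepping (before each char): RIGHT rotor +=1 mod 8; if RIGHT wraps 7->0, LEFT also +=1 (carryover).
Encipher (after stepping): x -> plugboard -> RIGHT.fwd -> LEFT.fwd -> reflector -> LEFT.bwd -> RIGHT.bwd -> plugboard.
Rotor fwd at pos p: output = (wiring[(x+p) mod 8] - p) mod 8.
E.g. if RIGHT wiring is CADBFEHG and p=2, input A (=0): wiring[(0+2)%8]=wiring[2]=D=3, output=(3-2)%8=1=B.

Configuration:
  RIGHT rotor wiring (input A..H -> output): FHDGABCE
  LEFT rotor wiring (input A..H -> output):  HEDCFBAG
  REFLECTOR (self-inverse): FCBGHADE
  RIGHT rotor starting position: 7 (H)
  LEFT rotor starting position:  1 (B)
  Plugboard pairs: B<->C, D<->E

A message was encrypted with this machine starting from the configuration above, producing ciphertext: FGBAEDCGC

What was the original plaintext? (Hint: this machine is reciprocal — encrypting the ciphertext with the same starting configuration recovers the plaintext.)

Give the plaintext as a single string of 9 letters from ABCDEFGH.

Answer: EBACGAEEB

Derivation:
Char 1 ('F'): step: R->0, L->2 (L advanced); F->plug->F->R->B->L->A->refl->F->L'->G->R'->D->plug->E
Char 2 ('G'): step: R->1, L=2; G->plug->G->R->D->L->H->refl->E->L'->F->R'->C->plug->B
Char 3 ('B'): step: R->2, L=2; B->plug->C->R->G->L->F->refl->A->L'->B->R'->A->plug->A
Char 4 ('A'): step: R->3, L=2; A->plug->A->R->D->L->H->refl->E->L'->F->R'->B->plug->C
Char 5 ('E'): step: R->4, L=2; E->plug->D->R->A->L->B->refl->C->L'->H->R'->G->plug->G
Char 6 ('D'): step: R->5, L=2; D->plug->E->R->C->L->D->refl->G->L'->E->R'->A->plug->A
Char 7 ('C'): step: R->6, L=2; C->plug->B->R->G->L->F->refl->A->L'->B->R'->D->plug->E
Char 8 ('G'): step: R->7, L=2; G->plug->G->R->C->L->D->refl->G->L'->E->R'->D->plug->E
Char 9 ('C'): step: R->0, L->3 (L advanced); C->plug->B->R->H->L->A->refl->F->L'->D->R'->C->plug->B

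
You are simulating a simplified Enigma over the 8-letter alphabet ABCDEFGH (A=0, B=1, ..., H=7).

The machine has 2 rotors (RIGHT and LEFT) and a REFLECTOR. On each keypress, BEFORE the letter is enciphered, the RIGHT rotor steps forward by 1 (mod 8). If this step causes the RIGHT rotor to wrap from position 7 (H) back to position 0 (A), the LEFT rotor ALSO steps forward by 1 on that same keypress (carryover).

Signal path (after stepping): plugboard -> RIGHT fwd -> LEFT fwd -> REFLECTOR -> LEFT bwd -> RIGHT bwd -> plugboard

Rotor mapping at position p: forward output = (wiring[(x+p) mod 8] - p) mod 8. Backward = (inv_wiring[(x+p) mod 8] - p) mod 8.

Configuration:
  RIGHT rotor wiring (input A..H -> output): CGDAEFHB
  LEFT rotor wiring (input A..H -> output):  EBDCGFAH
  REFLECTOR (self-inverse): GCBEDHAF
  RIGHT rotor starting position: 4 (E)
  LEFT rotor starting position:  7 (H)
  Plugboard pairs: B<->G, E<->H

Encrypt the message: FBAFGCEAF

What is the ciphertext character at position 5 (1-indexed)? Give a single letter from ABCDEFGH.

Char 1 ('F'): step: R->5, L=7; F->plug->F->R->G->L->G->refl->A->L'->A->R'->A->plug->A
Char 2 ('B'): step: R->6, L=7; B->plug->G->R->G->L->G->refl->A->L'->A->R'->D->plug->D
Char 3 ('A'): step: R->7, L=7; A->plug->A->R->C->L->C->refl->B->L'->H->R'->C->plug->C
Char 4 ('F'): step: R->0, L->0 (L advanced); F->plug->F->R->F->L->F->refl->H->L'->H->R'->G->plug->B
Char 5 ('G'): step: R->1, L=0; G->plug->B->R->C->L->D->refl->E->L'->A->R'->G->plug->B

B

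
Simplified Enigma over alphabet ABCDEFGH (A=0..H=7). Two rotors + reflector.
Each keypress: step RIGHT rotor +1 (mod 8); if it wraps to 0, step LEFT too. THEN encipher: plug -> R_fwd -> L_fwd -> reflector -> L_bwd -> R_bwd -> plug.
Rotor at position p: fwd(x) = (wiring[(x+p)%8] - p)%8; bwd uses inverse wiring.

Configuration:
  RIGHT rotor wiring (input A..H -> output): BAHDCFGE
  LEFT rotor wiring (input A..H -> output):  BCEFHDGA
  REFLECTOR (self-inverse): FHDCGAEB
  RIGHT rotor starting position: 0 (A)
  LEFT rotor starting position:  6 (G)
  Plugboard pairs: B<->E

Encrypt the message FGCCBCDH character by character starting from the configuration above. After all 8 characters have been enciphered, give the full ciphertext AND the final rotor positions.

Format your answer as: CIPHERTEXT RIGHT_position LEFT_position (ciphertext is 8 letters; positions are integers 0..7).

Char 1 ('F'): step: R->1, L=6; F->plug->F->R->F->L->H->refl->B->L'->G->R'->B->plug->E
Char 2 ('G'): step: R->2, L=6; G->plug->G->R->H->L->F->refl->A->L'->A->R'->C->plug->C
Char 3 ('C'): step: R->3, L=6; C->plug->C->R->C->L->D->refl->C->L'->B->R'->E->plug->B
Char 4 ('C'): step: R->4, L=6; C->plug->C->R->C->L->D->refl->C->L'->B->R'->B->plug->E
Char 5 ('B'): step: R->5, L=6; B->plug->E->R->D->L->E->refl->G->L'->E->R'->D->plug->D
Char 6 ('C'): step: R->6, L=6; C->plug->C->R->D->L->E->refl->G->L'->E->R'->G->plug->G
Char 7 ('D'): step: R->7, L=6; D->plug->D->R->A->L->A->refl->F->L'->H->R'->H->plug->H
Char 8 ('H'): step: R->0, L->7 (L advanced); H->plug->H->R->E->L->G->refl->E->L'->G->R'->G->plug->G
Final: ciphertext=ECBEDGHG, RIGHT=0, LEFT=7

Answer: ECBEDGHG 0 7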